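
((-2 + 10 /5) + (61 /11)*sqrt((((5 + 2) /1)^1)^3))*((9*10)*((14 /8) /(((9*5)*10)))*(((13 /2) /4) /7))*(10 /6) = 5551*sqrt(7) /1056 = 13.91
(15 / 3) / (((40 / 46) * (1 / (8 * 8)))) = 368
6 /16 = 3 /8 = 0.38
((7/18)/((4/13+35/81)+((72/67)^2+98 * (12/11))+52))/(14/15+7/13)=1126581885/685615401178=0.00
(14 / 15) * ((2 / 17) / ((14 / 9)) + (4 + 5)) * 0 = 0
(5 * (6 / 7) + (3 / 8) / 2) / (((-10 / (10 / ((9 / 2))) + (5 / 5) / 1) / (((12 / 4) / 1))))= -1503 / 392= -3.83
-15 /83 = -0.18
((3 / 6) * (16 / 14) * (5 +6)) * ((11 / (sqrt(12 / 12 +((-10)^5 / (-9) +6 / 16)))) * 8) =23232 * sqrt(1600198) / 5600693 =5.25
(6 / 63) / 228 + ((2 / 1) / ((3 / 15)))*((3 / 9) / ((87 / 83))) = 73603 / 23142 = 3.18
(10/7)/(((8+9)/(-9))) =-90/119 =-0.76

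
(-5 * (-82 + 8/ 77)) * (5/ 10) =15765/ 77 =204.74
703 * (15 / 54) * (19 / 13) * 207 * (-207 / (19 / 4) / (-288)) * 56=13016045 / 26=500617.12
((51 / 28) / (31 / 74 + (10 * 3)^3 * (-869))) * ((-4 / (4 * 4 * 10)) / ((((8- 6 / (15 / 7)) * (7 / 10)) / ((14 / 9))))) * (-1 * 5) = -925 / 223058596488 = -0.00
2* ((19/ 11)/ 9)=38/ 99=0.38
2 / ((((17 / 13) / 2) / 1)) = 52 / 17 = 3.06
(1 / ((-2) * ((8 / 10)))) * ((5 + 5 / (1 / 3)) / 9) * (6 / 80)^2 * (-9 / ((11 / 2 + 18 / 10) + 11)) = 15 / 3904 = 0.00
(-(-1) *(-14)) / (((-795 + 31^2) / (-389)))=2723 / 83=32.81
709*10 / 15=1418 / 3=472.67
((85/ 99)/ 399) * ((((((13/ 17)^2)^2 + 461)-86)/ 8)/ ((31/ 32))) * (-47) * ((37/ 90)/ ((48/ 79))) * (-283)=258660809419/ 275781429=937.92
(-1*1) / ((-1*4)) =0.25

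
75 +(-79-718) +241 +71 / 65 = -31194 / 65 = -479.91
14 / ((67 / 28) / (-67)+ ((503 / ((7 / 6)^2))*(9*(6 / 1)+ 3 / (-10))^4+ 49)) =428750 / 94112574271743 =0.00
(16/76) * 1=4/19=0.21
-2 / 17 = -0.12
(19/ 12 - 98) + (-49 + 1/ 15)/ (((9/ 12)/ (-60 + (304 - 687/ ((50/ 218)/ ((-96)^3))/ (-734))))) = 1059954901933/ 4500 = 235545533.76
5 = 5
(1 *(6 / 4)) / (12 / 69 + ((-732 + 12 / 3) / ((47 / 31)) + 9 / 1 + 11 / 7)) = -7567 / 2368092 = -0.00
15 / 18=5 / 6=0.83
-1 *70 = -70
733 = 733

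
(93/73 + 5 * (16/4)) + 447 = 468.27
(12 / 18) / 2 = 1 / 3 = 0.33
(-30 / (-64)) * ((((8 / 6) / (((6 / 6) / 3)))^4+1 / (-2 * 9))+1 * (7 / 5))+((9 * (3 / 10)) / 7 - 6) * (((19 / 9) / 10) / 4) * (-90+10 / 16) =1977197 / 13440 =147.11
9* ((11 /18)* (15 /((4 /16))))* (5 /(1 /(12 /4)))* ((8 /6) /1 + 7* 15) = 526350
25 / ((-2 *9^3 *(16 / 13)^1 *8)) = -325 / 186624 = -0.00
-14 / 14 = -1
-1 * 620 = -620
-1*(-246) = 246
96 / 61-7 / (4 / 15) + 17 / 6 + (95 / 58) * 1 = -428911 / 21228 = -20.20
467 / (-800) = -467 / 800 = -0.58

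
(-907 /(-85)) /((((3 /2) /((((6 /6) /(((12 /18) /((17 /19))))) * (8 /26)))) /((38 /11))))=7256 /715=10.15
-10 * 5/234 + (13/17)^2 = 12548/33813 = 0.37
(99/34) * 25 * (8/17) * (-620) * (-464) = 2848032000/289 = 9854782.01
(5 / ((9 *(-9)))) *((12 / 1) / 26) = -10 / 351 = -0.03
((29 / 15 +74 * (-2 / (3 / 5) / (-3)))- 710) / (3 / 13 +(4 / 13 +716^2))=-366119 / 299904075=-0.00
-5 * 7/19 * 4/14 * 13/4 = -65/38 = -1.71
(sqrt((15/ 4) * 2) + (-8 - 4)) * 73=-876 + 73 * sqrt(30)/ 2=-676.08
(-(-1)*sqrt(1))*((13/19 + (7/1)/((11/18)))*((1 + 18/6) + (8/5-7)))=-17759/1045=-16.99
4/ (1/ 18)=72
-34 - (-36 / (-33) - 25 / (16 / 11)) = -3151 / 176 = -17.90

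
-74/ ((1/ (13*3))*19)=-2886/ 19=-151.89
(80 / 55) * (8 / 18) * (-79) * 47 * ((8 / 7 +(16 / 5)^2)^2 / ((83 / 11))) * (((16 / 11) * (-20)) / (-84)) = -20196818944 / 1414875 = -14274.63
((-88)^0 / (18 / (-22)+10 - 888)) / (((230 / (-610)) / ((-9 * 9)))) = -54351 / 222341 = -0.24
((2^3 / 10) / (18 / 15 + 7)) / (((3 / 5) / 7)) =140 / 123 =1.14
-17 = -17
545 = 545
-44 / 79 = -0.56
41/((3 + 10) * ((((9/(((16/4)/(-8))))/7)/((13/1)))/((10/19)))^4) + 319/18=300649875121/1710072162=175.81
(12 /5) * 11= 132 /5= 26.40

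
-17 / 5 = -3.40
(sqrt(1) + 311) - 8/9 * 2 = 310.22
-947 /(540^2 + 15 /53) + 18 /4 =138992953 /30909630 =4.50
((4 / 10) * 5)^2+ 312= 316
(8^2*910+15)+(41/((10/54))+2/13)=58476.55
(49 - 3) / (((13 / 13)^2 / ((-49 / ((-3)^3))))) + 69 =4117 / 27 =152.48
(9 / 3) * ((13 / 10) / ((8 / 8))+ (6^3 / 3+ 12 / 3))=2319 / 10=231.90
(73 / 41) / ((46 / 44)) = 1606 / 943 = 1.70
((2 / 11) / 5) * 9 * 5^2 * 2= 180 / 11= 16.36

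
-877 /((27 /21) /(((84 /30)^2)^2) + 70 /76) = -931.03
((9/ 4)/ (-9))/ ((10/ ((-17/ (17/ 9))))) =0.22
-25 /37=-0.68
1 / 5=0.20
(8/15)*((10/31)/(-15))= -16/1395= -0.01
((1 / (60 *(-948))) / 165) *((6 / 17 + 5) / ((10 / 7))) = -637 / 1595484000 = -0.00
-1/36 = -0.03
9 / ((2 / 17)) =153 / 2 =76.50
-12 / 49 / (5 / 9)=-108 / 245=-0.44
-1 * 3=-3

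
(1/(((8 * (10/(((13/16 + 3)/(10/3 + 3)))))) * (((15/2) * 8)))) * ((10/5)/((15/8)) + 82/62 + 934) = 26560681/226176000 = 0.12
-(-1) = 1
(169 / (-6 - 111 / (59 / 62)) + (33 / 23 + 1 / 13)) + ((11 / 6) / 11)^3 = 199573 / 1442376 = 0.14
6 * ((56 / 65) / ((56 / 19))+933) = 363984 / 65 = 5599.75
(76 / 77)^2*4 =23104 / 5929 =3.90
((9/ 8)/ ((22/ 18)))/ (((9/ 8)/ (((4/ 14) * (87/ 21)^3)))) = 439002/ 26411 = 16.62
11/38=0.29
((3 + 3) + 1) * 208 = 1456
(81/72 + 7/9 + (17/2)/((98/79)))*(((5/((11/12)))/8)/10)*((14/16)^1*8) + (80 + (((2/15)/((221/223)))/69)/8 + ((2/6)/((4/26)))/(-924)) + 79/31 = 137747984323/1588335840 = 86.72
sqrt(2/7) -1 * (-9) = sqrt(14)/7+ 9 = 9.53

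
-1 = -1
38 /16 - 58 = -445 /8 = -55.62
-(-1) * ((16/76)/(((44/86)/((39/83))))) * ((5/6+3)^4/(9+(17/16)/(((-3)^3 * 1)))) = 312862238/67150237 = 4.66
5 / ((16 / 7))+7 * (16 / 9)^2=31507 / 1296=24.31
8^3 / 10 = 256 / 5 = 51.20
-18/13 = -1.38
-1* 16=-16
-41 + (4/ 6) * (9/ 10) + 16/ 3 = -526/ 15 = -35.07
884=884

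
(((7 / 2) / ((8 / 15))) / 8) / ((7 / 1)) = 15 / 128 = 0.12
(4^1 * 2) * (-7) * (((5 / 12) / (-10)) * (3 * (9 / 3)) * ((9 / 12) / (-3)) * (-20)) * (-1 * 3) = -315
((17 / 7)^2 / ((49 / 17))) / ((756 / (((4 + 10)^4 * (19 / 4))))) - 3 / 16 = 1492985 / 3024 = 493.71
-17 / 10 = -1.70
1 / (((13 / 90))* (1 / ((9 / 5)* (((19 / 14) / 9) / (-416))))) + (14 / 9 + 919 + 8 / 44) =3450671039 / 3747744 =920.73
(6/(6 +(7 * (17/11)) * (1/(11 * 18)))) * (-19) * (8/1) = -1986336/13187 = -150.63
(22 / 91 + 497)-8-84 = 36877 / 91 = 405.24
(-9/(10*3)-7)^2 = 53.29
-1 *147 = -147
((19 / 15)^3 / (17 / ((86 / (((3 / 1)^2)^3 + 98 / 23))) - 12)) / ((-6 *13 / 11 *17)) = -74619061 / 588426008625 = -0.00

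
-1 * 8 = -8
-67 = -67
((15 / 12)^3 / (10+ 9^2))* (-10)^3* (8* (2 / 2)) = -171.70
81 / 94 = 0.86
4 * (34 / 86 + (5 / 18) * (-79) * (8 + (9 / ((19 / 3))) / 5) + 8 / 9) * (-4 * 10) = 70788080 / 2451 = 28881.31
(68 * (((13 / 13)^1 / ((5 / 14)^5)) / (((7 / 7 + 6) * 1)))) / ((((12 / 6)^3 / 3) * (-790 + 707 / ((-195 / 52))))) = -0.64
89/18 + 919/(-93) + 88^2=4318397/558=7739.06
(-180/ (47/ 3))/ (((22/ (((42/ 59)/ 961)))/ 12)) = -136080/ 29313383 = -0.00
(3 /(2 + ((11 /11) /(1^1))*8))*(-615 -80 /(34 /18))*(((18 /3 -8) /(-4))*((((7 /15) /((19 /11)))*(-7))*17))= 240933 /76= 3170.17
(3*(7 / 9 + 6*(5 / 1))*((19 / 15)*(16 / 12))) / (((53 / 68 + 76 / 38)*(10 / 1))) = 715768 / 127575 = 5.61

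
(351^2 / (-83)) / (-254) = 123201 / 21082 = 5.84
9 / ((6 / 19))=57 / 2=28.50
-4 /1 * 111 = -444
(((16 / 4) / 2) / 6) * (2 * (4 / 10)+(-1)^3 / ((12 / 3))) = 11 / 60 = 0.18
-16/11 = -1.45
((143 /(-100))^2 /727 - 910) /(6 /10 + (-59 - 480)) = 6615679551 /3914168000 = 1.69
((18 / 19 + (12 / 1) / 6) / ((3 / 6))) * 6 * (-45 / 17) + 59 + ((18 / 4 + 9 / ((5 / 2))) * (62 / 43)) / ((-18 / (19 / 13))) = -64225193 / 1805570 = -35.57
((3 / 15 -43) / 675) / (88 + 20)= -107 / 182250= -0.00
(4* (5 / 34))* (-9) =-90 / 17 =-5.29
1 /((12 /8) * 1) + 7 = 23 /3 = 7.67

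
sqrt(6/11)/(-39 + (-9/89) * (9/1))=-89 * sqrt(66)/39072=-0.02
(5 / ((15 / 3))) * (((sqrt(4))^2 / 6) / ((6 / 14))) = 14 / 9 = 1.56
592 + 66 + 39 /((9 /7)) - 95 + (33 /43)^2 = 3294487 /5547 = 593.92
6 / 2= 3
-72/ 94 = -36/ 47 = -0.77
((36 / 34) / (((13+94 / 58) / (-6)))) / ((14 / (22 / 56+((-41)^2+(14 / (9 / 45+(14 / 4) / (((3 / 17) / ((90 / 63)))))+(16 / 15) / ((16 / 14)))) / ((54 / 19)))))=-10421932391 / 566873160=-18.38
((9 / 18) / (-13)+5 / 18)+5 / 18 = 121 / 234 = 0.52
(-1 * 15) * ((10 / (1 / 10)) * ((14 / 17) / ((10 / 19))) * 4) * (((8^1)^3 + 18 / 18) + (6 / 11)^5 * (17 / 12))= -13187776568400 / 2737867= -4816806.87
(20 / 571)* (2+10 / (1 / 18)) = 3640 / 571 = 6.37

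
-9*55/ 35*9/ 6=-21.21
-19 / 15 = -1.27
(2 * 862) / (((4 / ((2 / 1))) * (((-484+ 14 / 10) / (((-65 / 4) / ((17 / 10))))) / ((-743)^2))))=386641318375 / 41021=9425448.39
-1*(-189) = 189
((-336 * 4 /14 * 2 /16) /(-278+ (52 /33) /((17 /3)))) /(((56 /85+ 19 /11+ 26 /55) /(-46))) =-63580 /91449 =-0.70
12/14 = 6/7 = 0.86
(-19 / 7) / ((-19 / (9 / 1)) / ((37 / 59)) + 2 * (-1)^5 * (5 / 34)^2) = 3657006 / 4593841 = 0.80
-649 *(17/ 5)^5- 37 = -921602818/ 3125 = -294912.90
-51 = -51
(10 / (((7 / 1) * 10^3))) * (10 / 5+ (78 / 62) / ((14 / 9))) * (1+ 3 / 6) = 3657 / 607600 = 0.01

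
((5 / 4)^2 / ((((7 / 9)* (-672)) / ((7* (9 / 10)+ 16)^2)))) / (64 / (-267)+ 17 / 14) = -39832929 / 26113024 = -1.53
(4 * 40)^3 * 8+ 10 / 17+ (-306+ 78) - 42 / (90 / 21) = 2785259837 / 85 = 32767762.79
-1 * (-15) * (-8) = -120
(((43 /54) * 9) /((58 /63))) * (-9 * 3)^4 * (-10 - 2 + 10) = -479891223 /58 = -8273986.60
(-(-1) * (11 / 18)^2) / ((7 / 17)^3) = 594473 / 111132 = 5.35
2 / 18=1 / 9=0.11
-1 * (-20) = 20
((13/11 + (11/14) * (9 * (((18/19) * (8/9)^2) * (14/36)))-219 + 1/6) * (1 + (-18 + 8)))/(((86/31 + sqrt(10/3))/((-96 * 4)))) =-622739124288/1314401 + 74825243616 * sqrt(30)/1314401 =-161978.26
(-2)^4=16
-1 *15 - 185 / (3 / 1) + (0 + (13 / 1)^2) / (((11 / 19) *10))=-15667 / 330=-47.48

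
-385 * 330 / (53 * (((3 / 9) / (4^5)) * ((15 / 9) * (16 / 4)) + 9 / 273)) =-26637811200 / 390451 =-68223.19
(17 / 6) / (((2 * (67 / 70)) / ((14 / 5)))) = 4.14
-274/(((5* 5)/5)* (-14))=137/35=3.91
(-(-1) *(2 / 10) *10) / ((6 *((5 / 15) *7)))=1 / 7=0.14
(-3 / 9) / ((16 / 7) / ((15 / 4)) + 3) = -0.09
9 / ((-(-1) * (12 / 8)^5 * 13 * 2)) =16 / 351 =0.05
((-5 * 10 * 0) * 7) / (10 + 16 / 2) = 0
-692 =-692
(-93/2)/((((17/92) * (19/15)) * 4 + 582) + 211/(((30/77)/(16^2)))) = -32085/96064562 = -0.00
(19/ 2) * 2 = 19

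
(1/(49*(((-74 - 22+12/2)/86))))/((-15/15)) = 43/2205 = 0.02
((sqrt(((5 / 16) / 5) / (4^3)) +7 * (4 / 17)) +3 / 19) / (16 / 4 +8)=18979 / 124032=0.15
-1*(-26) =26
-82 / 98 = -41 / 49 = -0.84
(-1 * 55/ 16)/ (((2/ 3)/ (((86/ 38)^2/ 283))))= -305085/ 3269216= -0.09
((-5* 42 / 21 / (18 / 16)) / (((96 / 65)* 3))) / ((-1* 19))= 325 / 3078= 0.11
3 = 3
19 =19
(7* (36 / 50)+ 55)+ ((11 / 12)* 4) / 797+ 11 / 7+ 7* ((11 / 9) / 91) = 1007020018 / 16318575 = 61.71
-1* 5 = -5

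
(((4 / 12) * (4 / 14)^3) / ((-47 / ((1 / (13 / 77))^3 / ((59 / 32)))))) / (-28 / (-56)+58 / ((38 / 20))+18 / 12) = -3236992 / 5647544487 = -0.00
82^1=82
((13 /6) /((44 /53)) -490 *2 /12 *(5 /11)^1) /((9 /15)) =-15185 /264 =-57.52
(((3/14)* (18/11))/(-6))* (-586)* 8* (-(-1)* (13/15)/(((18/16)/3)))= 243776/385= 633.18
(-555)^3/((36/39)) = -740800125/4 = -185200031.25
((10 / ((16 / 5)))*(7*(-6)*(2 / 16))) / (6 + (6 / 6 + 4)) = -525 / 352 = -1.49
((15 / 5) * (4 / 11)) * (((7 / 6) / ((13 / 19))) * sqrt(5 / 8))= 133 * sqrt(10) / 286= 1.47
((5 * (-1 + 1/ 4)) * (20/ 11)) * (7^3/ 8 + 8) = -2775/ 8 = -346.88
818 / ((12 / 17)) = 6953 / 6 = 1158.83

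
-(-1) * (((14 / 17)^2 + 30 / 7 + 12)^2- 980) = -692.23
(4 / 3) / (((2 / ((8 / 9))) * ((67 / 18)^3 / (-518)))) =-5.95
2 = 2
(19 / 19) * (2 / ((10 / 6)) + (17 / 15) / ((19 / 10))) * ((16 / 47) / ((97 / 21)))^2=19267584 / 1974525695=0.01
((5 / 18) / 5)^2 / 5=1 / 1620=0.00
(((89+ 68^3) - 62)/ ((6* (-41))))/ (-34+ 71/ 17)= 5345803/ 124722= 42.86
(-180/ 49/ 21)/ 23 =-60/ 7889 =-0.01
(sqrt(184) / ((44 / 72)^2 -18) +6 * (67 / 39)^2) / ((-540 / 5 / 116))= -260362 / 13689 +696 * sqrt(46) / 5711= -18.19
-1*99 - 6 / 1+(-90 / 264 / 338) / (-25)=-7807797 / 74360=-105.00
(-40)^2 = 1600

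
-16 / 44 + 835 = 9181 / 11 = 834.64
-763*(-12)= 9156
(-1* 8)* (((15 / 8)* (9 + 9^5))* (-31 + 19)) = 10630440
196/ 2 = 98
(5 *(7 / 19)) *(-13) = -455 / 19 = -23.95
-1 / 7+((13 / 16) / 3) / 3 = -0.05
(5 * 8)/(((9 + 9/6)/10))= 800/21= 38.10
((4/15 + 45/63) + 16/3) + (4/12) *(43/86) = 1361/210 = 6.48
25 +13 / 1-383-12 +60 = -297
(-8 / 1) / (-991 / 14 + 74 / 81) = 9072 / 79235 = 0.11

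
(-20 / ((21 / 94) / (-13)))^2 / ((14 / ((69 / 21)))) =6869106400 / 21609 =317881.73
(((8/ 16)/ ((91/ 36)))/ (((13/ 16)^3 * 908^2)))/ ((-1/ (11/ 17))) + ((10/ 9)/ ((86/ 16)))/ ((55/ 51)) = 47636553556720/ 248516071913109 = 0.19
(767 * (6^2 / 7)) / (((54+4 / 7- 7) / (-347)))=-1064596 / 37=-28772.86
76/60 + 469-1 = 7039/15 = 469.27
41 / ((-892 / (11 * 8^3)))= -57728 / 223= -258.87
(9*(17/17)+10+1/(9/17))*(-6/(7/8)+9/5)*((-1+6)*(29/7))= -321668/147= -2188.22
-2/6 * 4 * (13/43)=-52/129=-0.40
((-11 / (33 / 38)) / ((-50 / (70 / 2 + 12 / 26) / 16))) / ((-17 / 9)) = -76.10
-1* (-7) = 7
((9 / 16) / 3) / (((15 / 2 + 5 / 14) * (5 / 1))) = 21 / 4400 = 0.00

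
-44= -44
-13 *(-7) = 91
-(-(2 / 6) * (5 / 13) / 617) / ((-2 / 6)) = -5 / 8021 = -0.00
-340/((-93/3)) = 340/31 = 10.97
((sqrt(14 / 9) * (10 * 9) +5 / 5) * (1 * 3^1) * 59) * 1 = 177 +5310 * sqrt(14) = 20045.20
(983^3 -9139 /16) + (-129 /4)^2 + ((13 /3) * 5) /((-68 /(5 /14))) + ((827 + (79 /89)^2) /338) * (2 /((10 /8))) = 9078742518760328111 /9557953860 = 949862559.68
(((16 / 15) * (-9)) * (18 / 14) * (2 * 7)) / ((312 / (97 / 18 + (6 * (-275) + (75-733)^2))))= -15527498 / 65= -238884.58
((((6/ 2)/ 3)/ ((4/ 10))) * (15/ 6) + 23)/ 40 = 117/ 160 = 0.73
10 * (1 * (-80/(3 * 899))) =-800/2697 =-0.30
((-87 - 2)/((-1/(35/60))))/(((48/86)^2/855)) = 109433065/768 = 142490.97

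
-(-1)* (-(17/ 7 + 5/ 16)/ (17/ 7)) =-307/ 272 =-1.13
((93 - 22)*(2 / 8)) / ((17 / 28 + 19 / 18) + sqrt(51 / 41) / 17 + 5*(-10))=-0.37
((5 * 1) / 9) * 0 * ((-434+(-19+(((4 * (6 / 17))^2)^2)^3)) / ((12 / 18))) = 0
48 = 48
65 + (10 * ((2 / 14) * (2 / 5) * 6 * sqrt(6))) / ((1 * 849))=8 * sqrt(6) / 1981 + 65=65.01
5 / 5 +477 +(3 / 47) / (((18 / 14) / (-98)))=473.13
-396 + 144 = -252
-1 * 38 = -38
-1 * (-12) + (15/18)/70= 1009/84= 12.01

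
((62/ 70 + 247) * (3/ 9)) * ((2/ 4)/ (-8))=-723/ 140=-5.16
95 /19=5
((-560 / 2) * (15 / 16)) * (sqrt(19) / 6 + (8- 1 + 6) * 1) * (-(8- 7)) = 175 * sqrt(19) / 4 + 6825 / 2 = 3603.20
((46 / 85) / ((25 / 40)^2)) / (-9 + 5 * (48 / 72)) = -8832 / 36125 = -0.24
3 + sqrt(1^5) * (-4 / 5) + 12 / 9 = 3.53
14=14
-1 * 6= -6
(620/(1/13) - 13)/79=8047/79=101.86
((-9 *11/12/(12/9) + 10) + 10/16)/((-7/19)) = -1349/112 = -12.04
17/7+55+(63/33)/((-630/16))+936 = 1147354/1155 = 993.38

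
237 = 237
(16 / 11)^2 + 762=92458 / 121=764.12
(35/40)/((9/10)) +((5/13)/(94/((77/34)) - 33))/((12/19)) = 31997/30654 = 1.04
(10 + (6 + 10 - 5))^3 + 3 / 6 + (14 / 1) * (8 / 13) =241023 / 26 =9270.12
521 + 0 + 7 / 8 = 4175 / 8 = 521.88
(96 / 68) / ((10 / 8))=96 / 85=1.13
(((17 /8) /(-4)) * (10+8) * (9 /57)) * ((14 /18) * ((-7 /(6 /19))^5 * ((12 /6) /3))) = 260646300593 /62208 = 4189916.10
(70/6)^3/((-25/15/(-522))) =497350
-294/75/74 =-49/925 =-0.05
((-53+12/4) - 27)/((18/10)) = -385/9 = -42.78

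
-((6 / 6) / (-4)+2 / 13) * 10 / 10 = 5 / 52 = 0.10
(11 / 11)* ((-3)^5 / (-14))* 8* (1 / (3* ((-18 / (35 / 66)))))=-15 / 11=-1.36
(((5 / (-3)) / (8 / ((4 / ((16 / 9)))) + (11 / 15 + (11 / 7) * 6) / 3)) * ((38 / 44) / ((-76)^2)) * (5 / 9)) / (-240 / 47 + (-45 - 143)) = 0.00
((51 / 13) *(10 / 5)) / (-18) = -17 / 39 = -0.44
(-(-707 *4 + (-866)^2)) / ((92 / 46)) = -373564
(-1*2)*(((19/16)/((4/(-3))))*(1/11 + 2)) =1311/352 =3.72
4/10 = 2/5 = 0.40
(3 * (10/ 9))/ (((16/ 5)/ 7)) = 7.29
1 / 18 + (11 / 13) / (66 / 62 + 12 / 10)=3917 / 9126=0.43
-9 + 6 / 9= -25 / 3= -8.33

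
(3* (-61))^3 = -6128487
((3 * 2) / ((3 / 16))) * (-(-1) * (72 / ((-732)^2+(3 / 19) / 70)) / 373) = 1021440 / 88605643093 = 0.00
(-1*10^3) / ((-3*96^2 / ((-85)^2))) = 903125 / 3456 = 261.32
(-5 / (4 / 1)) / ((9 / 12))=-5 / 3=-1.67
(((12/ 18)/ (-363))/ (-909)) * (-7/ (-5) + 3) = 4/ 449955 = 0.00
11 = 11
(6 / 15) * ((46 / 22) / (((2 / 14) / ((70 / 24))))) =1127 / 66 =17.08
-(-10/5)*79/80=79/40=1.98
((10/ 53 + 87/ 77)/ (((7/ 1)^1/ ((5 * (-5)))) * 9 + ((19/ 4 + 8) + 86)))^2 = 289551610000/ 1542247806160369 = 0.00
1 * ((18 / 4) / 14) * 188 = 423 / 7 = 60.43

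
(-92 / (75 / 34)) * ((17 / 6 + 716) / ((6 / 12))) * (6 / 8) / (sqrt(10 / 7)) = -1686383 * sqrt(70) / 375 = -37624.78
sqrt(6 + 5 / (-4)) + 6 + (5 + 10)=sqrt(19) / 2 + 21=23.18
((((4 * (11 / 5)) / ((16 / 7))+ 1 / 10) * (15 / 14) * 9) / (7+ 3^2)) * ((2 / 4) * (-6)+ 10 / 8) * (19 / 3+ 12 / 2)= -26307 / 512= -51.38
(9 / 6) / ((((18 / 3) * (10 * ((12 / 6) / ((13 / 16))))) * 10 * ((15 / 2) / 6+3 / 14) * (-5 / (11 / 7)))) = -143 / 656000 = -0.00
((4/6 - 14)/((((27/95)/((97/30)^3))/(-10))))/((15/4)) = 138726296/32805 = 4228.82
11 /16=0.69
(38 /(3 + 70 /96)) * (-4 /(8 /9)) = -8208 /179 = -45.85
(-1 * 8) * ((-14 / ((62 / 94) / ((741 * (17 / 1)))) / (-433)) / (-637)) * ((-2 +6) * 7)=2914752 / 13423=217.15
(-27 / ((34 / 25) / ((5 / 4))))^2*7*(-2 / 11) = -783.80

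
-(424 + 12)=-436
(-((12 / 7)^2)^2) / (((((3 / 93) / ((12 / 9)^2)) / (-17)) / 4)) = 77709312 / 2401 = 32365.39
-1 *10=-10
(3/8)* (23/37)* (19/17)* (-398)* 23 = -6000447/2516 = -2384.92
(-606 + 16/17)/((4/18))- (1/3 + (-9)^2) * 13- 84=-197069/51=-3864.10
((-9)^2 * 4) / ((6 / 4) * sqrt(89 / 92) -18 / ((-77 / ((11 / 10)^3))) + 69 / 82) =-3275396397000 / 7438748963 + 92665125000 * sqrt(2047) / 7438748963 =123.29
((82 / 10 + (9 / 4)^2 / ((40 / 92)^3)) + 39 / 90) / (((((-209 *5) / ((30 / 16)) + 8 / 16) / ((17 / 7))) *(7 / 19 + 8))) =-1088826863 / 29748264000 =-0.04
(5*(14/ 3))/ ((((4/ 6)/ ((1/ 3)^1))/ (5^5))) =109375/ 3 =36458.33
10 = 10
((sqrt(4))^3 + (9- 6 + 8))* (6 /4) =28.50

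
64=64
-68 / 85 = -4 / 5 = -0.80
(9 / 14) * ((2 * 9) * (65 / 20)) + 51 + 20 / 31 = 77471 / 868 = 89.25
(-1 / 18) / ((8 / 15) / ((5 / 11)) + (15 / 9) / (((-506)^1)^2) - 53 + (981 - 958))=3200450 / 1660649121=0.00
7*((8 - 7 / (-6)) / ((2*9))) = 385 / 108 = 3.56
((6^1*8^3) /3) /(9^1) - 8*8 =448 /9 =49.78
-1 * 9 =-9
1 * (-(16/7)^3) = -4096/343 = -11.94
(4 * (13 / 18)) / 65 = 2 / 45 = 0.04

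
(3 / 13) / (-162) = -1 / 702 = -0.00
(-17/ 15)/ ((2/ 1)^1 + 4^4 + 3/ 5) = -17/ 3879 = -0.00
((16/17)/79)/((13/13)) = 16/1343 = 0.01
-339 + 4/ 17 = -5759/ 17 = -338.76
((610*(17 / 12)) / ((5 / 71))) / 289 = 4331 / 102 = 42.46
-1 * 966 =-966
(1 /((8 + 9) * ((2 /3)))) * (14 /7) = 3 /17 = 0.18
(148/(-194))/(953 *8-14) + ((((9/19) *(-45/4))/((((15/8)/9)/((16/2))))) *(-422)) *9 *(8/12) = 3633426278657/7012615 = 518127.16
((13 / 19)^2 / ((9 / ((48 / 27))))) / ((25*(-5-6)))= -2704 / 8041275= -0.00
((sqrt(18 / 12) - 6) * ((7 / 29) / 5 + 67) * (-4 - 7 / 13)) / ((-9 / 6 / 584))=-1339924928 / 1885 + 334981232 * sqrt(6) / 5655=-565736.82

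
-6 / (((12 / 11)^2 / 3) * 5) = -3.02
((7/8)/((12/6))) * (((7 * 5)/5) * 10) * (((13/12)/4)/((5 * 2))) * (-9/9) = -637/768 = -0.83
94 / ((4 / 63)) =2961 / 2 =1480.50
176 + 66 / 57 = 177.16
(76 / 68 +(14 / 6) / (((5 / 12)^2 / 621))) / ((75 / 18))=21285762 / 10625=2003.37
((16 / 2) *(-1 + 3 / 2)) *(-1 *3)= -12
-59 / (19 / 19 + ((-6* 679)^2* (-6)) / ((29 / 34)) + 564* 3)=1711 / 3385836007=0.00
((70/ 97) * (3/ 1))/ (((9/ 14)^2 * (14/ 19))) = 18620/ 2619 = 7.11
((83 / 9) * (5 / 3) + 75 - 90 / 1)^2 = 100 / 729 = 0.14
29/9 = 3.22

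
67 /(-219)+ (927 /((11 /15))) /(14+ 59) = 40978 /2409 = 17.01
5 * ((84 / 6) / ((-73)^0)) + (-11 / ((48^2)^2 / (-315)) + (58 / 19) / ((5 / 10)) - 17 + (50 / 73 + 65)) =102089631211 / 818085888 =124.79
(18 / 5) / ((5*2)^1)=0.36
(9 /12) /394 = 3 /1576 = 0.00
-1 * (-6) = 6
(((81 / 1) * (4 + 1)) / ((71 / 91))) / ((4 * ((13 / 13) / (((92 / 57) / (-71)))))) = -282555 / 95779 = -2.95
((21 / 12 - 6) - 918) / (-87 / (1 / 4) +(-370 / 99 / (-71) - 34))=1525293 / 631696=2.41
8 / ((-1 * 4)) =-2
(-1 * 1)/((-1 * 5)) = 1/5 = 0.20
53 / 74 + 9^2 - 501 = -31027 / 74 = -419.28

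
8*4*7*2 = 448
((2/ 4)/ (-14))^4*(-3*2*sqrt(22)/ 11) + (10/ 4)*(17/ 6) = 85/ 12 - 3*sqrt(22)/ 3380608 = 7.08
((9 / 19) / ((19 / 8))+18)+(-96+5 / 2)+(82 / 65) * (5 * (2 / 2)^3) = -647567 / 9386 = -68.99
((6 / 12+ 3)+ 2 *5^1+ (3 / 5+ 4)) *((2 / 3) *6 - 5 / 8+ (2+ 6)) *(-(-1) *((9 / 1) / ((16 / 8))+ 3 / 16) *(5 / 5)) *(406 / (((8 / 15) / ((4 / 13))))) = 57870225 / 256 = 226055.57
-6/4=-3/2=-1.50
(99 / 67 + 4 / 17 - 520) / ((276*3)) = -0.63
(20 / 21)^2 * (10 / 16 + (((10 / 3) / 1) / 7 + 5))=51250 / 9261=5.53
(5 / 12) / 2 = 0.21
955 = 955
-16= -16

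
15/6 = 5/2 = 2.50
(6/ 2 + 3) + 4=10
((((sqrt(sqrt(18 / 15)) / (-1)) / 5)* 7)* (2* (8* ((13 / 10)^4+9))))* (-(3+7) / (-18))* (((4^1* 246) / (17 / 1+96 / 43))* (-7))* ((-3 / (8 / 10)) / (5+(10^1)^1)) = -20484258214* 5^(3 / 4)* 6^(1 / 4) / 7753125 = -13826.39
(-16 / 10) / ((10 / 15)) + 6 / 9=-1.73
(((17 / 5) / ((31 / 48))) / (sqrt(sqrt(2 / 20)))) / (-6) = -136 * 10^(1 / 4) / 155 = -1.56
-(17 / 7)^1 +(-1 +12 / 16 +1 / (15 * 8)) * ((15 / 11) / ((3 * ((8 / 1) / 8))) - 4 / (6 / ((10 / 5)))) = -61433 / 27720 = -2.22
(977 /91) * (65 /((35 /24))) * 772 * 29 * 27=14173753248 /49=289260270.37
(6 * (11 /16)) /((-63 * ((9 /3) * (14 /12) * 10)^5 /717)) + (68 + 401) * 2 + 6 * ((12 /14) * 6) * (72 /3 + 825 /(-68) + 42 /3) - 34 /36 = 1735.26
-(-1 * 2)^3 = 8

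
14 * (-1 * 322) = -4508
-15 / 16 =-0.94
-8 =-8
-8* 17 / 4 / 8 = -17 / 4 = -4.25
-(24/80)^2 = -9/100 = -0.09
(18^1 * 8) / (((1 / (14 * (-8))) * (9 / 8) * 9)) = -14336 / 9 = -1592.89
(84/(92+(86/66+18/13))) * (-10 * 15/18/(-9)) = 14300/17409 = 0.82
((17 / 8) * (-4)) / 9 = -17 / 18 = -0.94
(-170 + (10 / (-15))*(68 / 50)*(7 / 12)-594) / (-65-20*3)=172019 / 28125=6.12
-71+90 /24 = -269 /4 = -67.25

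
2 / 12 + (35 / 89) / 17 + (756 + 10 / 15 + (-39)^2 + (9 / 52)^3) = 2277.86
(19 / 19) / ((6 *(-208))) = -1 / 1248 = -0.00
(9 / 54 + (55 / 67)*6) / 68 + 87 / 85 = 150131 / 136680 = 1.10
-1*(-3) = 3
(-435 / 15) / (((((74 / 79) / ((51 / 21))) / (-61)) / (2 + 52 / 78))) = 9503068 / 777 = 12230.46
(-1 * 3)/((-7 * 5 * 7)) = 3/245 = 0.01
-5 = -5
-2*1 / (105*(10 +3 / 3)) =-2 / 1155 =-0.00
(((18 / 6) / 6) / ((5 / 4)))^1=2 / 5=0.40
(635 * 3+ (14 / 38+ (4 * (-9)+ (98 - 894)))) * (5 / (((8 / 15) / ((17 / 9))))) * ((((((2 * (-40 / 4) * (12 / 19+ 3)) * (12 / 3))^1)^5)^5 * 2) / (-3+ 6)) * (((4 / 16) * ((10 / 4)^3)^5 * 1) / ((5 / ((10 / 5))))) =-44830366854595996728293200000000000000000000000000000000000000000000000.00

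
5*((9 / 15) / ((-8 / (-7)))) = 2.62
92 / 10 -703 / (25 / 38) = -26484 / 25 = -1059.36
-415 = -415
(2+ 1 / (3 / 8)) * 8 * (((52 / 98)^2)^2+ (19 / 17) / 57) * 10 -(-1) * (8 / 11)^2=570870503776 / 15246251559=37.44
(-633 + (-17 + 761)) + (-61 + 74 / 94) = 2387 / 47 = 50.79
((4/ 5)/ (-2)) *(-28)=56/ 5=11.20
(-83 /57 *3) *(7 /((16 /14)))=-4067 /152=-26.76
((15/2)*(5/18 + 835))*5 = 375875/12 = 31322.92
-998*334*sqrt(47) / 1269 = -333332*sqrt(47) / 1269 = -1800.80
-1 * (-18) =18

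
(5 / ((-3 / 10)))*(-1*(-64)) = -3200 / 3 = -1066.67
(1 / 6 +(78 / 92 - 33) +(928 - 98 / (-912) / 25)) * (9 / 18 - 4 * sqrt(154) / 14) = 234936127 / 524400 - 234936127 * sqrt(154) / 917700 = -2728.93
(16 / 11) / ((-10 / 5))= -8 / 11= -0.73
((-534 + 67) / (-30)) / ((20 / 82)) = 19147 / 300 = 63.82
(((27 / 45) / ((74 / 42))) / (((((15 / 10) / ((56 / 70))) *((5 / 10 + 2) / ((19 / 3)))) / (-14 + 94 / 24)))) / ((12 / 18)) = -32186 / 4625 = -6.96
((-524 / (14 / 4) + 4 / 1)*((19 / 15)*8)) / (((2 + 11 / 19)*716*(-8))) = 6137 / 61397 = 0.10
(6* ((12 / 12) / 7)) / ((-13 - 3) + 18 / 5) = -15 / 217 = -0.07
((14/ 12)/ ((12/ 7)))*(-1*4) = -49/ 18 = -2.72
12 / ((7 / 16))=192 / 7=27.43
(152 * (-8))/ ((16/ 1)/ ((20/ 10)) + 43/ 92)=-5888/ 41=-143.61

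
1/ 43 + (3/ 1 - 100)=-4170/ 43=-96.98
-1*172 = -172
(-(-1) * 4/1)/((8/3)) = 3/2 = 1.50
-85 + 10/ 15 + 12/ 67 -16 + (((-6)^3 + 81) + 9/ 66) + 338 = 455387/ 4422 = 102.98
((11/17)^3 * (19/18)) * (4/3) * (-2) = -101156/132651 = -0.76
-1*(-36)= 36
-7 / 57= -0.12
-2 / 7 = -0.29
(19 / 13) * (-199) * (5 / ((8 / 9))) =-170145 / 104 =-1636.01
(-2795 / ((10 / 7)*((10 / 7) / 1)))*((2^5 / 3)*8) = -1753024 / 15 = -116868.27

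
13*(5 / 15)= 13 / 3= 4.33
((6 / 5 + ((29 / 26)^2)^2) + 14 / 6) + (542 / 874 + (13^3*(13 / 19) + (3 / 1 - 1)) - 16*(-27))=5819948748571 / 2995477680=1942.91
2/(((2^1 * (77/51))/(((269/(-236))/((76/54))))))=-370413/690536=-0.54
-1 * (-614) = 614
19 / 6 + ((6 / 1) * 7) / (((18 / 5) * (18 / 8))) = 451 / 54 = 8.35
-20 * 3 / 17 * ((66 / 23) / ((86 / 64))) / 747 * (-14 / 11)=17920 / 1395479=0.01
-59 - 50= -109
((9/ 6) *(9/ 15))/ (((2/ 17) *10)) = 153/ 200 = 0.76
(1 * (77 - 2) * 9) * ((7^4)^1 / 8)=202584.38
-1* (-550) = 550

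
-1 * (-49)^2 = -2401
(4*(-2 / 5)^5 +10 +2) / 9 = 37372 / 28125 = 1.33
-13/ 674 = -0.02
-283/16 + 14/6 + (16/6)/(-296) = -9095/592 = -15.36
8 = 8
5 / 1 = 5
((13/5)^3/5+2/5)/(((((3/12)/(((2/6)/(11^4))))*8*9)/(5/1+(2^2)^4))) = 70963/54903750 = 0.00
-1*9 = -9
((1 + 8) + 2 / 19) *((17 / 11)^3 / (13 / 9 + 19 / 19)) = 7649541 / 556358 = 13.75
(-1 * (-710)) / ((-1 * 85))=-8.35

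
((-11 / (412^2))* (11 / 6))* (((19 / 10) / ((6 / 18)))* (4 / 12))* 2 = -2299 / 5092320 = -0.00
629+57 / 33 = 6938 / 11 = 630.73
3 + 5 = 8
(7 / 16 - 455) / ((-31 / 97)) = 705481 / 496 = 1422.34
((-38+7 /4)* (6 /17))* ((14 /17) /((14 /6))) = -4.52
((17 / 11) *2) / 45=34 / 495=0.07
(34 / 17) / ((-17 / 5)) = -10 / 17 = -0.59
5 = 5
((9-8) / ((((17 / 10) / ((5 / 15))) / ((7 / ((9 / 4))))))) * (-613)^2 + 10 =105219910 / 459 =229237.28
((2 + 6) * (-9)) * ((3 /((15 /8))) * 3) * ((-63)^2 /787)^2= -27221116608 /3096845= -8789.95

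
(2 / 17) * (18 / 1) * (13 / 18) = 26 / 17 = 1.53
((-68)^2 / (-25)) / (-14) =2312 / 175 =13.21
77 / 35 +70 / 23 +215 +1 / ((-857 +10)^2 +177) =18175018323 / 82522390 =220.24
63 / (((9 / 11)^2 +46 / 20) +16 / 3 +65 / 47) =1535490 / 236069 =6.50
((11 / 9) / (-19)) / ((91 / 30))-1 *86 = -446192 / 5187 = -86.02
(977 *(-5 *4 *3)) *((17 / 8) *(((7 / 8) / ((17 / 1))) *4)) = -25646.25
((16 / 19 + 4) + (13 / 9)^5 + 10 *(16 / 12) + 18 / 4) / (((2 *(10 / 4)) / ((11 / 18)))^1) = 714886579 / 201947580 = 3.54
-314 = -314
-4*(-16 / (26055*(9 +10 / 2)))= 32 / 182385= 0.00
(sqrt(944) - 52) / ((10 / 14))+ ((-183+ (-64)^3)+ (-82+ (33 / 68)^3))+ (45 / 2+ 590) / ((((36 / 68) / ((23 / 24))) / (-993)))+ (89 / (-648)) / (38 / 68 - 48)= -280064583745997939 / 205407420480+ 28 * sqrt(59) / 5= -1363415.93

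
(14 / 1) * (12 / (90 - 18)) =2.33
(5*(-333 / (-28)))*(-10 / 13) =-45.74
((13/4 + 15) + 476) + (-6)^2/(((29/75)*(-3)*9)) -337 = 17841/116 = 153.80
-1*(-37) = 37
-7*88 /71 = -616 /71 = -8.68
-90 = -90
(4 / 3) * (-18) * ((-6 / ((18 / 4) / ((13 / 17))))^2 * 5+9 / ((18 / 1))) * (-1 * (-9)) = -1230.77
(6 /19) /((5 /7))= 42 /95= 0.44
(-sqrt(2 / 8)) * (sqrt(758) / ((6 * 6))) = -sqrt(758) / 72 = -0.38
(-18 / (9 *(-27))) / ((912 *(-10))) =-0.00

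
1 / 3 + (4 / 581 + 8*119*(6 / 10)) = 4980973 / 8715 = 571.54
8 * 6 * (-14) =-672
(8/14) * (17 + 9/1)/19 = 104/133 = 0.78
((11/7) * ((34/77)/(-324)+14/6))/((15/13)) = 378157/119070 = 3.18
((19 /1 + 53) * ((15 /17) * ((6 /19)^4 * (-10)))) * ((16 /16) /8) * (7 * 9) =-110224800 /2215457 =-49.75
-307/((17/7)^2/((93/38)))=-1398999/10982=-127.39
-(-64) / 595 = 64 / 595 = 0.11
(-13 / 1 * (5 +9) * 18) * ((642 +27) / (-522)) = 121758 / 29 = 4198.55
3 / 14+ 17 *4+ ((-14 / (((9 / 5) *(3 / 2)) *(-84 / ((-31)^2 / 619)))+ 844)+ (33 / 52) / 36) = 66602100557 / 73002384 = 912.33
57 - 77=-20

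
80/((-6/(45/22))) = -300/11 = -27.27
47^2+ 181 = 2390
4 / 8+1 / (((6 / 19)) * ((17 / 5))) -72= -70.57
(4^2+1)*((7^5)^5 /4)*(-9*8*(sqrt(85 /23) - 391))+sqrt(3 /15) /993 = -410366997617173259646942*sqrt(1955) /23+sqrt(5) /4965+160453496068314744521954322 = 159664603305934311118015700.00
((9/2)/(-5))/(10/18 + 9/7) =-567/1160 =-0.49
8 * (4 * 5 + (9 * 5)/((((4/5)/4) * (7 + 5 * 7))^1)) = 1420/7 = 202.86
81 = 81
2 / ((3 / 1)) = 2 / 3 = 0.67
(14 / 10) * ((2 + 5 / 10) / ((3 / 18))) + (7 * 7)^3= 117670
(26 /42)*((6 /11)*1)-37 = -2823 /77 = -36.66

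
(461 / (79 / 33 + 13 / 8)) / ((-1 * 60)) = -10142 / 5305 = -1.91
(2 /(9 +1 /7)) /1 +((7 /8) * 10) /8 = 21 /16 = 1.31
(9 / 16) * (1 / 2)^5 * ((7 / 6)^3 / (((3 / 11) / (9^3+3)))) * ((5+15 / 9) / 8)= 1150765 / 18432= 62.43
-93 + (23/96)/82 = -732073/7872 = -93.00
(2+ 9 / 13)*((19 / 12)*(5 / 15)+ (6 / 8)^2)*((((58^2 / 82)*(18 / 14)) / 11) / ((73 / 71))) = 46873135 / 3423992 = 13.69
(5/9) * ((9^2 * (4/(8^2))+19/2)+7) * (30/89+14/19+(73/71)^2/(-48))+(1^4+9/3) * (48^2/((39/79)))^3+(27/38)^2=333366001530215932970119589/819834967141632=406625741632.49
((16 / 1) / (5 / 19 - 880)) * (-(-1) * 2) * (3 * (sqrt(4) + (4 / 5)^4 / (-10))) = -11166528 / 52234375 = -0.21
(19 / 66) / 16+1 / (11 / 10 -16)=-0.05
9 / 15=3 / 5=0.60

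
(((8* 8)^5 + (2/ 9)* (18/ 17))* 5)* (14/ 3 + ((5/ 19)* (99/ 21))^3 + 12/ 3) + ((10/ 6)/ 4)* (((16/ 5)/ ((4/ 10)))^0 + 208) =3892970417437074455/ 68562564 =56779825466.23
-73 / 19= -3.84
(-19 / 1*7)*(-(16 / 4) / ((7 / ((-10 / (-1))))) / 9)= 760 / 9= 84.44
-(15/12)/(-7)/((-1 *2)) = -5/56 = -0.09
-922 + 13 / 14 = -12895 / 14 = -921.07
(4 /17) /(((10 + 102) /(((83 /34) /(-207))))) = -0.00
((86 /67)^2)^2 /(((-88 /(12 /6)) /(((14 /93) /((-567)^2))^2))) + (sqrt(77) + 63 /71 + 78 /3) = sqrt(77) + 7719690289857072920243023 /287112629952777607692021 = 35.66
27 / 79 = 0.34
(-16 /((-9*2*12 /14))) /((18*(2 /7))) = 49 /243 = 0.20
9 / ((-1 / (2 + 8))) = -90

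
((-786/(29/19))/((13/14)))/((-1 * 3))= 69692/377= 184.86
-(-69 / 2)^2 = -4761 / 4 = -1190.25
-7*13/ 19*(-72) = 6552/ 19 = 344.84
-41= -41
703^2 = 494209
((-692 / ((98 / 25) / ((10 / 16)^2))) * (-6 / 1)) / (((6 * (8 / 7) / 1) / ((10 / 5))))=108125 / 896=120.68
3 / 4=0.75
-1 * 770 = -770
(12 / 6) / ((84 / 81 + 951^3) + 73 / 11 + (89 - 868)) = 594 / 255445120163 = 0.00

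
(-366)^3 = -49027896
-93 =-93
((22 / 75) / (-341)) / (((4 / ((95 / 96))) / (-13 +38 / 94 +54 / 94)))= 2147 / 839232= 0.00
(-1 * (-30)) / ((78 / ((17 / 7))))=0.93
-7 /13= -0.54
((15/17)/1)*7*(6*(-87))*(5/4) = -137025/34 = -4030.15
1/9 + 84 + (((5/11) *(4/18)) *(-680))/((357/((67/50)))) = 174331/2079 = 83.85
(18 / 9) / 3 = 0.67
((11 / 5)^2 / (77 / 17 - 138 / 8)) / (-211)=8228 / 4562875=0.00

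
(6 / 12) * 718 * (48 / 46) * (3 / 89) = 25848 / 2047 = 12.63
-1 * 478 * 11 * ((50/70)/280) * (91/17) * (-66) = 1127841/238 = 4738.83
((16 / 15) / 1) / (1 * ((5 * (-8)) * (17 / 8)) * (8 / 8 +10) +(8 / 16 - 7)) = -32 / 28245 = -0.00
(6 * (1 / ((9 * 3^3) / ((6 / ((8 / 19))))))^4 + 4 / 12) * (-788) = -120633019541 / 459165024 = -262.72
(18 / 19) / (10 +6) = 9 / 152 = 0.06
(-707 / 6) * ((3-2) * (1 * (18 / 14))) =-303 / 2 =-151.50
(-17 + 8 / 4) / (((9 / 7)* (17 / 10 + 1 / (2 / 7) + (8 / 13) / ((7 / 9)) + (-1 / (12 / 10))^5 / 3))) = -123832800 / 62170253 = -1.99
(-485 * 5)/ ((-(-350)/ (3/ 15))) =-1.39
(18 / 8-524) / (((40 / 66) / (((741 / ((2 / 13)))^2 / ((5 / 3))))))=-19172589078357 / 1600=-11982868173.97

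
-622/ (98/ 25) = -7775/ 49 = -158.67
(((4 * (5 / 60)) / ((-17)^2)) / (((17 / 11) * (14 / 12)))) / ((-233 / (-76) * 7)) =1672 / 56091721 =0.00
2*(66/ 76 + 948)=36057/ 19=1897.74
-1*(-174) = 174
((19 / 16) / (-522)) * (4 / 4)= -19 / 8352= -0.00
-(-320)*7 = 2240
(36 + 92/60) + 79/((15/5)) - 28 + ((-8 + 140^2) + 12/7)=2061106/105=19629.58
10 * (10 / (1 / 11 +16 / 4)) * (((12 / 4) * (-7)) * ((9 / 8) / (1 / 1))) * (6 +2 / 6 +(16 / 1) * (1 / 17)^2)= -2132515 / 578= -3689.47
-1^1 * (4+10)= -14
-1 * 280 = -280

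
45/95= 9/19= 0.47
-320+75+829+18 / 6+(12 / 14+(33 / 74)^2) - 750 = -6207637 / 38332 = -161.94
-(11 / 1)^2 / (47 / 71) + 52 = -6147 / 47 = -130.79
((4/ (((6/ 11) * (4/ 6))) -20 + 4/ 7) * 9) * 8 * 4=-16992/ 7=-2427.43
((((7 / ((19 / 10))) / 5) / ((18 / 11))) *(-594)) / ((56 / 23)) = -8349 / 76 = -109.86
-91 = -91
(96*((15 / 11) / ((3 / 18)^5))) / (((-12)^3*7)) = -6480 / 77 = -84.16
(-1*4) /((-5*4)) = 1 /5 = 0.20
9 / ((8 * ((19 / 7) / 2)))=0.83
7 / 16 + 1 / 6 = 29 / 48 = 0.60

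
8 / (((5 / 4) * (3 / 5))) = 32 / 3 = 10.67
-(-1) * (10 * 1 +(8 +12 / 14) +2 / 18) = 18.97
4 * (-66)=-264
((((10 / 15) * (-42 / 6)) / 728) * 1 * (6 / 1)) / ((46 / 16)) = -4 / 299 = -0.01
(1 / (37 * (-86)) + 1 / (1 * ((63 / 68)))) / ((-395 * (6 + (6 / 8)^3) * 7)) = -6922016 / 113906284695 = -0.00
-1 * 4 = -4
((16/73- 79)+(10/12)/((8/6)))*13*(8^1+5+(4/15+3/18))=-239123677/17520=-13648.61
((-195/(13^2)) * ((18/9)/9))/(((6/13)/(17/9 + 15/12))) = -565/324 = -1.74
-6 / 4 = -3 / 2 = -1.50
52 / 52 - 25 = -24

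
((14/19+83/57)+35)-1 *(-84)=6908/57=121.19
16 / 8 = 2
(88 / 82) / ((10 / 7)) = 154 / 205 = 0.75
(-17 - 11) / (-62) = 14 / 31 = 0.45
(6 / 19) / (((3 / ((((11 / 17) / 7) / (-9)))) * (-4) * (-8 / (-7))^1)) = 11 / 46512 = 0.00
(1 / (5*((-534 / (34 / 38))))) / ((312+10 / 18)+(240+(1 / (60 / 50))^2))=-34 / 56132745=-0.00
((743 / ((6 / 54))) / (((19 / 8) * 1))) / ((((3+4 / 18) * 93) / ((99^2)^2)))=15416413245288 / 17081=902547464.74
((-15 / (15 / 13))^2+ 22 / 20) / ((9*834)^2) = 7 / 2318520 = 0.00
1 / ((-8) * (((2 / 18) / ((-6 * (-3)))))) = -20.25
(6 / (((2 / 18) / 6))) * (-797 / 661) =-258228 / 661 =-390.66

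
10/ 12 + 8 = 53/ 6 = 8.83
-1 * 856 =-856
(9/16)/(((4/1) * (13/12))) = 27/208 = 0.13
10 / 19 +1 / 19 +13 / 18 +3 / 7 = 4141 / 2394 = 1.73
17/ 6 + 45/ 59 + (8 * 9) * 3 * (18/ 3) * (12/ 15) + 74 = 1972481/ 1770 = 1114.40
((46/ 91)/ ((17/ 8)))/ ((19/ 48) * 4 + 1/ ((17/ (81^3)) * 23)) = 101568/ 581009611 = 0.00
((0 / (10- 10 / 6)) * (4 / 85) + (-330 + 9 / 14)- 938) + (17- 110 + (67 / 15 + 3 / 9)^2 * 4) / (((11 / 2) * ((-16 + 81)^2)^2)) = -87099000828713 / 68724906250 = -1267.36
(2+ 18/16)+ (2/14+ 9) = 687/56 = 12.27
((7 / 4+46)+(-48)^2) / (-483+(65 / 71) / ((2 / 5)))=-667897 / 136522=-4.89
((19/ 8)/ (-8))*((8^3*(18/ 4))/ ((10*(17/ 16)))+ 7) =-361513/ 5440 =-66.45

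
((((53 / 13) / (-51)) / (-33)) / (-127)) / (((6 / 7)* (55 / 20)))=-742 / 91694889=-0.00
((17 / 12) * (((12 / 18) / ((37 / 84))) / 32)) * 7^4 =285719 / 1776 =160.88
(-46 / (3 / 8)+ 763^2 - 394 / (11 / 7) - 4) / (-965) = -19199123 / 31845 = -602.89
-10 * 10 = -100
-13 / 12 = -1.08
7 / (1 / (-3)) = -21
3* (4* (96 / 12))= 96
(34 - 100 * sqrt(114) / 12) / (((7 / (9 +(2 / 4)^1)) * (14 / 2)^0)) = 323 / 7 - 475 * sqrt(114) / 42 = -74.61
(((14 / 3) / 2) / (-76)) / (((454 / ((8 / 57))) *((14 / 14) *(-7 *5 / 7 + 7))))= -7 / 1475046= -0.00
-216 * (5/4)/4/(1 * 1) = -135/2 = -67.50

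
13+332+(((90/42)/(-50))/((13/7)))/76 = 3408597/9880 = 345.00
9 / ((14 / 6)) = 27 / 7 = 3.86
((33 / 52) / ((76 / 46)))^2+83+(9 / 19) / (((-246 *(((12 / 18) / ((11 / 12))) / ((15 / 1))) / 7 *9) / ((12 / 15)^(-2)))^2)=5029897668400219 / 60490066231296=83.15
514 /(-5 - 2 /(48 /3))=-4112 /41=-100.29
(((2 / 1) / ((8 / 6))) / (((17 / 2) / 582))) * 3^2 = 15714 / 17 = 924.35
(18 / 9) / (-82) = -1 / 41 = -0.02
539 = 539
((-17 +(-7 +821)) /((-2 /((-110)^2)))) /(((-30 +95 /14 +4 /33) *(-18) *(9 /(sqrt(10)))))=-371282450 *sqrt(10) /288063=-4075.84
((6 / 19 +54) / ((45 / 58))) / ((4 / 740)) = 738224 / 57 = 12951.30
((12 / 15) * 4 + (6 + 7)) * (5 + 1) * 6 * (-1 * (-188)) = 548208 / 5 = 109641.60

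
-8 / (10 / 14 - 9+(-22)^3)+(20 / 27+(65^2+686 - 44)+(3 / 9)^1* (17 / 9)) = 4902542218 / 1007019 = 4868.37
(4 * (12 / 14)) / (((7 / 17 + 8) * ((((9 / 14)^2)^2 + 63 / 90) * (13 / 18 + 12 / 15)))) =1007596800 / 3276810251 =0.31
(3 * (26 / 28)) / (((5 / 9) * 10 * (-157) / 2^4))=-1404 / 27475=-0.05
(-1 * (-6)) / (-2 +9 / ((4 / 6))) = 12 / 23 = 0.52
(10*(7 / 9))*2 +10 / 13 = 1910 / 117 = 16.32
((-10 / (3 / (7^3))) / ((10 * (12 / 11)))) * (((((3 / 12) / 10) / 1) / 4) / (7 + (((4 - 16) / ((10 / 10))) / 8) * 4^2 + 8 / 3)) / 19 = 0.00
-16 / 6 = -2.67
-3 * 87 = -261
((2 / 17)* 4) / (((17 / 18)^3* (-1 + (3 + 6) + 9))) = 46656 / 1419857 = 0.03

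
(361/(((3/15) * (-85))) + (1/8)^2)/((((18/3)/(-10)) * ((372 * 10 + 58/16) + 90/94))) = 5425445/571380744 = 0.01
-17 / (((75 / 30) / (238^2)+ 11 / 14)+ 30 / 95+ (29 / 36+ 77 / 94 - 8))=15478426152 / 4801724293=3.22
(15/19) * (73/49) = 1.18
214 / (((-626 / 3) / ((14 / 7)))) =-642 / 313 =-2.05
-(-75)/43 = 1.74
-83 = -83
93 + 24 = 117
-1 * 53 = -53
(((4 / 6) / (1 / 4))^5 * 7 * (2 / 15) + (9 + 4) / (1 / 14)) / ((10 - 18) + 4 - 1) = -1122142 / 18225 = -61.57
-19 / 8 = -2.38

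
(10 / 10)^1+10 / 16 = 13 / 8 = 1.62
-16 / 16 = -1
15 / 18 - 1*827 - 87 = -5479 / 6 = -913.17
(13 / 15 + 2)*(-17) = -731 / 15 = -48.73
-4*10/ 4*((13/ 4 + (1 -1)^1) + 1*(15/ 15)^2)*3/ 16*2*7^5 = -267861.56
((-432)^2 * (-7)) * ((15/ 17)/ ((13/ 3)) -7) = 1962164736/ 221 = 8878573.47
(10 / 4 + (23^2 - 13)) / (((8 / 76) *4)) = 19703 / 16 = 1231.44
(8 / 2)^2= 16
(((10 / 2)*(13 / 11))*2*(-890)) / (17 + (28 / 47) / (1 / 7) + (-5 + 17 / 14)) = -76130600 / 125829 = -605.03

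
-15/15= -1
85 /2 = 42.50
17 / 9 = 1.89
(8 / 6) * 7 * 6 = 56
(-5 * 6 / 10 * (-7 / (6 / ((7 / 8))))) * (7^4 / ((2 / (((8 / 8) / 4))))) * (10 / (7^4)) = 245 / 64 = 3.83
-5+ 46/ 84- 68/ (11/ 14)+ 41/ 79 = -3302297/ 36498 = -90.48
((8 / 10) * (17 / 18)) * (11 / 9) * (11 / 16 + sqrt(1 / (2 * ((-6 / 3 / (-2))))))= 2057 / 3240 + 187 * sqrt(2) / 405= 1.29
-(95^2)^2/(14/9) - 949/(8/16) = -733082197/14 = -52363014.07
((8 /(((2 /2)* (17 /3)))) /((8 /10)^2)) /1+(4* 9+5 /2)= 40.71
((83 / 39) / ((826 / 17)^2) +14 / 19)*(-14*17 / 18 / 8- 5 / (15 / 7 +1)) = -136883090783 / 57201240096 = -2.39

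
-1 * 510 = -510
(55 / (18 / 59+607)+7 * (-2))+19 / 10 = -4303101 / 358310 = -12.01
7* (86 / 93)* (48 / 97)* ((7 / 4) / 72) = 2107 / 27063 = 0.08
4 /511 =0.01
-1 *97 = -97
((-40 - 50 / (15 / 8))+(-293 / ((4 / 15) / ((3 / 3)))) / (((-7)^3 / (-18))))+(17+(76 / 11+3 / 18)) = -378248 / 3773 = -100.25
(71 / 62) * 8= 284 / 31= 9.16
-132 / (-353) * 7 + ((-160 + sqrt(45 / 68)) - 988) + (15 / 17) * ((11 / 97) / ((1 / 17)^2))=-38228875 / 34241 + 3 * sqrt(85) / 34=-1115.65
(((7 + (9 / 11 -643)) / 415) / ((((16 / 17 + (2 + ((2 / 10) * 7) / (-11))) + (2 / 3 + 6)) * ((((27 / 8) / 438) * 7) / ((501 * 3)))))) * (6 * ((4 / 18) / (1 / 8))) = -741393811968 / 15450533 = -47985.00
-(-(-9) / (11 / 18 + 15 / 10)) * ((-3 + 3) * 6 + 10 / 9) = -90 / 19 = -4.74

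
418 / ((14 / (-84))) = -2508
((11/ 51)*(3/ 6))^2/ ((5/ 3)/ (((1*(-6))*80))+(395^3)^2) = 968/ 316135235905060499711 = 0.00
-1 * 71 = -71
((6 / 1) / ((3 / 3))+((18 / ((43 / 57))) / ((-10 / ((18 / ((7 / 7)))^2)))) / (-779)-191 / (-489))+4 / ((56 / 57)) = 691245553 / 60347490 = 11.45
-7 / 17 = -0.41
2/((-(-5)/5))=2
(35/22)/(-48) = -35/1056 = -0.03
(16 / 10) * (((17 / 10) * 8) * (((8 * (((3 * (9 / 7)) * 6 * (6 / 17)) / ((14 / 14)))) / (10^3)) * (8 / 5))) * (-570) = -28366848 / 21875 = -1296.77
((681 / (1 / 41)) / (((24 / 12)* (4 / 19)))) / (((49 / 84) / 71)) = 112996287 / 14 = 8071163.36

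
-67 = -67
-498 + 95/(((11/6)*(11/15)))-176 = -73004/121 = -603.34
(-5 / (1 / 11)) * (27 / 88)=-135 / 8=-16.88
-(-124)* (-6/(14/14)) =-744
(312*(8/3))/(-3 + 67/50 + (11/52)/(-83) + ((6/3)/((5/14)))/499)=-44796627200/88910871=-503.84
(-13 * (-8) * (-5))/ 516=-130/ 129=-1.01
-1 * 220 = -220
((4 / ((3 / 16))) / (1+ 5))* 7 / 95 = 224 / 855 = 0.26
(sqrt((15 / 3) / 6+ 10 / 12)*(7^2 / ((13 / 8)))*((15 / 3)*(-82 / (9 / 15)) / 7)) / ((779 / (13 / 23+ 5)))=-358400*sqrt(15) / 51129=-27.15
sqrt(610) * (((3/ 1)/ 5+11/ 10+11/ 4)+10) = 356.89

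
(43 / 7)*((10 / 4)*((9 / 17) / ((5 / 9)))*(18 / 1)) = 31347 / 119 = 263.42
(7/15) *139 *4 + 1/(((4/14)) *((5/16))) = 812/3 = 270.67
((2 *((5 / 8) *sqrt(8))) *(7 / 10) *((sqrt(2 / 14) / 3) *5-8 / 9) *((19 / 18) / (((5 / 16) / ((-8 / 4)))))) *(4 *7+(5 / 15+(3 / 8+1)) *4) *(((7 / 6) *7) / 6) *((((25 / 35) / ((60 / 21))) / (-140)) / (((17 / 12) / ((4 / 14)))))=-55594 *sqrt(2) / 309825+3971 *sqrt(14) / 82620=-0.07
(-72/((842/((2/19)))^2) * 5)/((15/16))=-384/63984001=-0.00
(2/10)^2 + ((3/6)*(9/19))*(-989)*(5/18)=-123549/1900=-65.03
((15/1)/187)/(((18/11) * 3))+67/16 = 10291/2448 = 4.20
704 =704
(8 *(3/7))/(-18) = -4/21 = -0.19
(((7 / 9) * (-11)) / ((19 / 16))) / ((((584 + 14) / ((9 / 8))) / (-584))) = 44968 / 5681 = 7.92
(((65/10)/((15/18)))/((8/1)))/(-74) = -39/2960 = -0.01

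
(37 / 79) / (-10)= -37 / 790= -0.05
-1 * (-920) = 920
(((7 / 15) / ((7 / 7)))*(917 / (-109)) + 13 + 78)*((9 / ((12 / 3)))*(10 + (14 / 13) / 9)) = 42140336 / 21255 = 1982.61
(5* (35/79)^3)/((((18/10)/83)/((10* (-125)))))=-111207031250/4437351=-25061.58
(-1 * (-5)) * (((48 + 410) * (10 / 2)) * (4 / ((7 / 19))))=870200 / 7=124314.29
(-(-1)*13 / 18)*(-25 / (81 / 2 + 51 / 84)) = -4550 / 10359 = -0.44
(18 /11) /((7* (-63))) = -0.00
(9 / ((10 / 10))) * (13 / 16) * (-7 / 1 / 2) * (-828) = 169533 / 8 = 21191.62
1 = 1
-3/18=-1/6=-0.17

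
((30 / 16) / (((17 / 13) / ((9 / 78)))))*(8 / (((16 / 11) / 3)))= 1485 / 544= 2.73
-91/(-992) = 0.09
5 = 5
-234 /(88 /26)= -1521 /22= -69.14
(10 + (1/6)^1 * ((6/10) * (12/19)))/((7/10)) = 1912/133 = 14.38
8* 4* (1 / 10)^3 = 4 / 125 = 0.03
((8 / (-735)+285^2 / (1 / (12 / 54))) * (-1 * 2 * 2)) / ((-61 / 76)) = 4033089568 / 44835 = 89954.04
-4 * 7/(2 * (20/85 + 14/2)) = -238/123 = -1.93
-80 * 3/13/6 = -40/13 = -3.08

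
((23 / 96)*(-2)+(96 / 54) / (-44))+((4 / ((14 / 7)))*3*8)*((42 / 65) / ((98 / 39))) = 11.82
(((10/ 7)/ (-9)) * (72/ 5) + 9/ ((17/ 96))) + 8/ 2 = 6252/ 119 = 52.54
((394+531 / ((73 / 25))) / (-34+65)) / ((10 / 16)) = 336296 / 11315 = 29.72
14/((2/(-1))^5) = -7/16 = -0.44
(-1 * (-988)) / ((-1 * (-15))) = 988 / 15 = 65.87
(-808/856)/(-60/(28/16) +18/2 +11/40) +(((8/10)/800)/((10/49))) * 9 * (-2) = -189050561/3746605000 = -0.05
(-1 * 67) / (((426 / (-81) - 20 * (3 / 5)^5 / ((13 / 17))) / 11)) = 161679375 / 1599898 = 101.06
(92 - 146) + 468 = 414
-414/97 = -4.27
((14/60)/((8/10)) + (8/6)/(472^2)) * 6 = 48735/27848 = 1.75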